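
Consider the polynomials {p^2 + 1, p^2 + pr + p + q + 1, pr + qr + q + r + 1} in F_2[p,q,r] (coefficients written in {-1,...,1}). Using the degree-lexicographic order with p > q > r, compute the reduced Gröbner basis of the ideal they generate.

Buchberger's algorithm terminates because the ascending chain of leading-term ideals stabilizes.

f_1 = p^2 + 1, LT = p^2.
f_2 = p^2 + pr + p + q + 1, LT = p^2.
f_3 = pr + qr + q + r + 1, LT = pr.

S(f_1,f_2): lcm = p^2. S = pr + p + q.
  leading term pr: subtract (1)·f_3 from pr + p + q → qr + p + r + 1
  leading term qr: no divisor's leading term divides it; move qr to the remainder.
  leading term p: no divisor's leading term divides it; move p to the remainder.
  leading term r: no divisor's leading term divides it; move r to the remainder.
  leading term 1: no divisor's leading term divides it; move 1 to the remainder.
  remainder qr + p + r + 1 ≠ 0; add g_4 = qr + p + r + 1 to the basis.

S(f_1,f_3): lcm = p^2r. S = pqr + pq + pr + p + r.
  leading term pqr: subtract (q)·f_3 from pqr + pq + pr + p + r → q^2r + pq + pr + q^2 + qr + p + q + r
  leading term q^2r: subtract (q)·g_4 from q^2r + pq + pr + q^2 + qr + p + q + r → pr + q^2 + p + r
  leading term pr: subtract (1)·f_3 from pr + q^2 + p + r → q^2 + qr + p + q + 1
  leading term q^2: no divisor's leading term divides it; move q^2 to the remainder.
  leading term qr: subtract (1)·g_4 from qr + p + q + 1 → q + r
  leading term q: no divisor's leading term divides it; move q to the remainder.
  leading term r: no divisor's leading term divides it; move r to the remainder.
  remainder q^2 + q + r ≠ 0; add g_5 = q^2 + q + r to the basis.

S(f_3,g_4): lcm = pqr. S = q^2r + p^2 + pr + q^2 + qr + p + q.
  leading term q^2r: subtract (q)·g_4 from q^2r + p^2 + pr + q^2 + qr + p + q → p^2 + pq + pr + q^2 + p
  leading term p^2: subtract (1)·f_1 from p^2 + pq + pr + q^2 + p → pq + pr + q^2 + p + 1
  leading term pq: no divisor's leading term divides it; move pq to the remainder.
  leading term pr: subtract (1)·f_3 from pr + q^2 + p + 1 → q^2 + qr + p + q + r
  leading term q^2: subtract (1)·g_5 from q^2 + qr + p + q + r → qr + p
  leading term qr: subtract (1)·g_4 from qr + p → r + 1
  leading term r: no divisor's leading term divides it; move r to the remainder.
  leading term 1: no divisor's leading term divides it; move 1 to the remainder.
  remainder pq + r + 1 ≠ 0; add g_6 = pq + r + 1 to the basis.

S(g_4,g_5): lcm = q^2r. S = pq + r^2 + q.
  leading term pq: subtract (1)·g_6 from pq + r^2 + q → r^2 + q + r + 1
  leading term r^2: no divisor's leading term divides it; move r^2 to the remainder.
  leading term q: no divisor's leading term divides it; move q to the remainder.
  leading term r: no divisor's leading term divides it; move r to the remainder.
  leading term 1: no divisor's leading term divides it; move 1 to the remainder.
  remainder r^2 + q + r + 1 ≠ 0; add g_7 = r^2 + q + r + 1 to the basis.

The other S-polynomials (S(f_2,f_3), S(f_1,g_4), S(f_2,g_4), S(f_1,g_5), S(f_2,g_5), S(f_3,g_5), S(f_1,g_6), S(f_2,g_6), S(f_3,g_6), S(g_4,g_6), S(g_5,g_6), S(f_1,g_7), S(f_2,g_7), S(f_3,g_7), S(g_4,g_7), S(g_5,g_7), S(g_6,g_7)) all reduce to 0 modulo the current basis, so we have a Gröbner basis.
Inter-reduce: drop elements whose leading term is divisible by another's, tail-reduce, and make monic.

G = {p^2 + 1, pq + r + 1, pr + p + q, q^2 + q + r, qr + p + r + 1, r^2 + q + r + 1}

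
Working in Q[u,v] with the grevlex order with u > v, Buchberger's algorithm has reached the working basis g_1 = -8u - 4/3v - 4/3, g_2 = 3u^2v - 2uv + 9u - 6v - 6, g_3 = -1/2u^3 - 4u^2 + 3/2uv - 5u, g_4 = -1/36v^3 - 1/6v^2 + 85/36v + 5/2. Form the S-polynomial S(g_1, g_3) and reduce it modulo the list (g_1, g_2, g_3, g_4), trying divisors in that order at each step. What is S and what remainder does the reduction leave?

S(g_1, g_3) = 1/6u^2v - 47/6u^2 + 3uv - 10u; remainder on division = -53/72v^2 + 61/54v + 403/216.

lcm(LM(g_1), LM(g_3)) = u^3.
S = (lcm/LT(g_1))·g_1 − (lcm/LT(g_3))·g_3 = 1/6u^2v - 47/6u^2 + 3uv - 10u.
Reduce S modulo (g_1, g_2, g_3, g_4) in that order:
  leading term u^2v: subtract (-1/48uv)·g_1 from 1/6u^2v - 47/6u^2 + 3uv - 10u → -1/36uv^2 - 47/6u^2 + 107/36uv - 10u
  leading term uv^2: subtract (1/288v^2)·g_1 from -1/36uv^2 - 47/6u^2 + 107/36uv - 10u → 1/216v^3 - 47/6u^2 + 107/36uv + 1/216v^2 - 10u
  leading term v^3: subtract (-1/6)·g_4 from 1/216v^3 - 47/6u^2 + 107/36uv + 1/216v^2 - 10u → -47/6u^2 + 107/36uv - 5/216v^2 - 10u + 85/216v + 5/12
  leading term u^2: subtract (47/48u)·g_1 from -47/6u^2 + 107/36uv - 5/216v^2 - 10u + 85/216v + 5/12 → 77/18uv - 5/216v^2 - 313/36u + 85/216v + 5/12
  leading term uv: subtract (-77/144v)·g_1 from 77/18uv - 5/216v^2 - 313/36u + 85/216v + 5/12 → -53/72v^2 - 313/36u - 23/72v + 5/12
  leading term v^2: no divisor's leading term divides it; move -53/72v^2 to the remainder.
  leading term u: subtract (313/288)·g_1 from -313/36u - 23/72v + 5/12 → 61/54v + 403/216
  leading term v: no divisor's leading term divides it; move 61/54v to the remainder.
  leading term 1: no divisor's leading term divides it; move 403/216 to the remainder.
The remainder -53/72v^2 + 61/54v + 403/216 is nonzero, so it would be added as the next basis element.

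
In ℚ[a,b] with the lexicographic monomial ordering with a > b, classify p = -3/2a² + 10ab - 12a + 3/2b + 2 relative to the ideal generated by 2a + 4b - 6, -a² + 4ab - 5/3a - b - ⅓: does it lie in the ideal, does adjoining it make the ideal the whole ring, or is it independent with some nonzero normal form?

First compute the reduced Gröbner basis of I by Buchberger's algorithm.
f_1 = 2a + 4b - 6, LT = a.
f_2 = -a² + 4ab - 5/3a - b - ⅓, LT = a².

S(f_1,f_2): lcm = a². S = 6ab - 14/3a - b - ⅓.
  leading term ab: subtract (3b)·f_1 from 6ab - 14/3a - b - ⅓ → -14/3a - 12b² + 17b - ⅓
  leading term a: subtract (-7/3)·f_1 from -14/3a - 12b² + 17b - ⅓ → -12b² + 79/3b - 43/3
  leading term b²: no divisor's leading term divides it; move -12b² to the remainder.
  leading term b: no divisor's leading term divides it; move 79/3b to the remainder.
  leading term 1: no divisor's leading term divides it; move -43/3 to the remainder.
  remainder -12b² + 79/3b - 43/3 ≠ 0; add h_3 = -12b² + 79/3b - 43/3 to the basis.

The other S-polynomials (S(f_1,h_3), S(f_2,h_3)) all reduce to 0 modulo the current basis, so we have a Gröbner basis.
Inter-reduce: drop elements whose leading term is divisible by another's, tail-reduce, and make monic.
Reduced Gröbner basis: {a + 2b - 3, b² - 79/36b + 43/36}.
Label its elements g_1 = a + 2b - 3, g_2 = b² - 79/36b + 43/36.

Reduce p = -3/2a² + 10ab - 12a + 3/2b + 2 modulo G:
  leading term a²: subtract (-3/2a)·g_1 from -3/2a² + 10ab - 12a + 3/2b + 2 → 13ab - 33/2a + 3/2b + 2
  leading term ab: subtract (13b)·g_1 from 13ab - 33/2a + 3/2b + 2 → -33/2a - 26b² + 81/2b + 2
  leading term a: subtract (-33/2)·g_1 from -33/2a - 26b² + 81/2b + 2 → -26b² + 147/2b - 95/2
  leading term b²: subtract (-26)·g_2 from -26b² + 147/2b - 95/2 → 148/9b - 148/9
  leading term b: no divisor's leading term divides it; move 148/9b to the remainder.
  leading term 1: no divisor's leading term divides it; move -148/9 to the remainder.
  normal form = 148/9b - 148/9.
The normal form is nonzero, so p ∉ I. Since p minus its normal form lies in I, I + (p) = I + (r) where r = 148/9b - 148/9; decide whether this ideal is the whole ring.
Run Buchberger on G together with r (pairs among the g_i already reduce to 0 since G is a Gröbner basis):
g_1 = a + 2b - 3, LT = a.
g_2 = b² - 79/36b + 43/36, LT = b².
r = 148/9b - 148/9, LT = b.

The S-polynomials (S(g_1,g_2), S(g_1,r), S(g_2,r)) all reduce to 0 modulo the current basis, so we have a Gröbner basis.
Inter-reduce: drop elements whose leading term is divisible by another's, tail-reduce, and make monic.
Reduced Gröbner basis: {a - 1, b - 1}.
The reduced Gröbner basis of I + (p) is {a - 1, b - 1} ≠ {1}, a proper ideal, so the enlarged system stays consistent: p is independent of I, with normal form 148/9b - 148/9.

-3/2a² + 10ab - 12a + 3/2b + 2 is independent of I; its normal form modulo I is 148/9b - 148/9.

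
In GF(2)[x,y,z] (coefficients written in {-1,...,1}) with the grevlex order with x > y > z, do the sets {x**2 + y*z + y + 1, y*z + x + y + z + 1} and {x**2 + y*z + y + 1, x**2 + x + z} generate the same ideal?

For a fixed monomial order, each ideal has a unique reduced Gröbner basis; comparing bases decides equality.
Buchberger on the first generating set:
f_1 = x**2 + y*z + y + 1, LT = x**2.
f_2 = y*z + x + y + z + 1, LT = y*z.

The S-polynomials (S(f_1,f_2)) all reduce to 0 modulo the current basis, so we have a Gröbner basis.
Inter-reduce: drop elements whose leading term is divisible by another's, tail-reduce, and make monic.
Reduced Gröbner basis: {x**2 + x + z, y*z + x + y + z + 1}.

Buchberger on the second generating set:
h_1 = x**2 + y*z + y + 1, LT = x**2.
h_2 = x**2 + x + z, LT = x**2.

S(h_1,h_2): lcm = x**2. S = y*z + x + y + z + 1.
  leading term y*z: no divisor's leading term divides it; move y*z to the remainder.
  leading term x: no divisor's leading term divides it; move x to the remainder.
  leading term y: no divisor's leading term divides it; move y to the remainder.
  leading term z: no divisor's leading term divides it; move z to the remainder.
  leading term 1: no divisor's leading term divides it; move 1 to the remainder.
  remainder y*z + x + y + z + 1 ≠ 0; add k_3 = y*z + x + y + z + 1 to the basis.

The other S-polynomials (S(h_1,k_3), S(h_2,k_3)) all reduce to 0 modulo the current basis, so we have a Gröbner basis.
Inter-reduce: drop elements whose leading term is divisible by another's, tail-reduce, and make monic.
Reduced Gröbner basis: {x**2 + x + z, y*z + x + y + z + 1}.

The two bases agree; hence the ideals are identical.
The choice of monomial ordering does not affect the verdict — as long as both bases are computed under the same ordering, their equality decides ideal equality.

Yes, the ideals are equal.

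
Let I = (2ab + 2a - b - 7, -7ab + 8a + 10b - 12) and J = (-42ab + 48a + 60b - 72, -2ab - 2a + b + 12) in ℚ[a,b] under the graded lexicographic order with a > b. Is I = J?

No, the ideals differ.

Equality of ideals is decidable: compute both reduced Gröbner bases (unique for the ordering) and check whether they agree.
Buchberger on the first generating set:
f_1 = 2ab + 2a - b - 7, LT = ab.
f_2 = -7ab + 8a + 10b - 12, LT = ab.

S(f_1,f_2): lcm = ab. S = 15/7a + 13/14b - 73/14.
  reduce S modulo (f_1, f_2):
  remainder 15/7a + 13/14b - 73/14 ≠ 0; add g_3 = 15/7a + 13/14b - 73/14 to the basis.

S(f_1,g_3): lcm = ab. S = -13/30b² + a + 29/15b - 7/2.
  reduce S modulo (f_1, f_2, g_3):
  remainder -13/30b² + 3/2b - 16/15 ≠ 0; add g_4 = -13/30b² + 3/2b - 16/15 to the basis.

The other S-polynomials (S(f_2,g_3), S(f_1,g_4), S(f_2,g_4), S(g_3,g_4)) all reduce to 0 modulo the current basis, so we have a Gröbner basis.
Inter-reduce: drop elements whose leading term is divisible by another's, tail-reduce, and make monic.
Reduced Gröbner basis: {b² - 45/13b + 32/13, a + 13/30b - 73/30}.

Buchberger on the second generating set:
h_1 = -42ab + 48a + 60b - 72, LT = ab.
h_2 = -2ab - 2a + b + 12, LT = ab.

S(h_1,h_2): lcm = ab. S = -15/7a - 13/14b + 54/7.
  reduce S modulo (h_1, h_2):
  remainder -15/7a - 13/14b + 54/7 ≠ 0; add k_3 = -15/7a - 13/14b + 54/7 to the basis.

S(h_1,k_3): lcm = ab. S = -13/30b² - 8/7a + 76/35b + 12/7.
  reduce S modulo (h_1, h_2, k_3):
  remainder -13/30b² + 8/3b - 12/5 ≠ 0; add k_4 = -13/30b² + 8/3b - 12/5 to the basis.

The other S-polynomials (S(h_2,k_3), S(h_1,k_4), S(h_2,k_4), S(k_3,k_4)) all reduce to 0 modulo the current basis, so we have a Gröbner basis.
Inter-reduce: drop elements whose leading term is divisible by another's, tail-reduce, and make monic.
Reduced Gröbner basis: {b² - 80/13b + 72/13, a + 13/30b - 18/5}.

The bases are distinct; the ideals are different.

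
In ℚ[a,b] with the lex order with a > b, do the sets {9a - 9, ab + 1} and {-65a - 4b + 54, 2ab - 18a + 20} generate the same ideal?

No, the ideals differ.

Two ideals are equal iff their reduced Gröbner bases coincide (the reduced basis is unique for a fixed ordering).
Buchberger on the first generating set:
f_1 = 9a - 9, LT = a.
f_2 = ab + 1, LT = ab.

S(f_1,f_2): lcm = ab. S = -b - 1.
  leading term b: no divisor's leading term divides it; move -b to the remainder.
  leading term 1: no divisor's leading term divides it; move -1 to the remainder.
  remainder -b - 1 ≠ 0; add g_3 = -b - 1 to the basis.

S(f_1,g_3): leading monomials are coprime, so the S-polynomial reduces to 0 (Buchberger's first criterion).
S(f_2,g_3): lcm = ab. S = -a + 1.
  leading term a: subtract (-1/9)·f_1 from -a + 1 → 0
  remainder 0.

Every S-polynomial of the final basis reduces to 0, so we have a Gröbner basis.
Inter-reduce: drop elements whose leading term is divisible by another's, tail-reduce, and make monic.
Reduced Gröbner basis: {a - 1, b + 1}.

Buchberger on the second generating set:
h_1 = -65a - 4b + 54, LT = a.
h_2 = 2ab - 18a + 20, LT = ab.

S(h_1,h_2): lcm = ab. S = 9a + 4/65b² - 54/65b - 10.
  leading term a: subtract (-9/65)·h_1 from 9a + 4/65b² - 54/65b - 10 → 4/65b² - 18/13b - 164/65
  leading term b²: no divisor's leading term divides it; move 4/65b² to the remainder.
  leading term b: no divisor's leading term divides it; move -18/13b to the remainder.
  leading term 1: no divisor's leading term divides it; move -164/65 to the remainder.
  remainder 4/65b² - 18/13b - 164/65 ≠ 0; add k_3 = 4/65b² - 18/13b - 164/65 to the basis.

S(h_1,k_3): leading monomials are coprime, so the S-polynomial reduces to 0 (Buchberger's first criterion).
S(h_2,k_3): lcm = ab². S = 27/2ab + 41a + 10b.
  leading term ab: subtract (-27/130b)·h_1 from 27/2ab + 41a + 10b → 41a - 54/65b² + 1379/65b
  leading term a: subtract (-41/65)·h_1 from 41a - 54/65b² + 1379/65b → -54/65b² + 243/13b + 2214/65
  leading term b²: subtract (-27/2)·k_3 from -54/65b² + 243/13b + 2214/65 → 0
  remainder 0.

Every S-polynomial of the final basis reduces to 0, so we have a Gröbner basis.
Inter-reduce: drop elements whose leading term is divisible by another's, tail-reduce, and make monic.
Reduced Gröbner basis: {a + 4/65b - 54/65, b² - 45/2b - 41}.

These differ, so the ideals are not equal.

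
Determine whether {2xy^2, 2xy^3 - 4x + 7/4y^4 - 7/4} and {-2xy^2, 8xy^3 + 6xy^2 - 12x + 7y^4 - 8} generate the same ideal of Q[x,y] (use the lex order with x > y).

Two ideals are equal iff their reduced Gröbner bases coincide (the reduced basis is unique for a fixed ordering).
Buchberger on the first generating set:
f_1 = 2xy^2, LT = xy^2.
f_2 = 2xy^3 - 4x + 7/4y^4 - 7/4, LT = xy^3.

S(f_1,f_2): lcm = xy^3. S = 2x - 7/8y^4 + 7/8.
  leading term x: no divisor's leading term divides it; move 2x to the remainder.
  leading term y^4: no divisor's leading term divides it; move -7/8y^4 to the remainder.
  leading term 1: no divisor's leading term divides it; move 7/8 to the remainder.
  remainder 2x - 7/8y^4 + 7/8 ≠ 0; add g_3 = 2x - 7/8y^4 + 7/8 to the basis.

S(f_1,g_3): lcm = xy^2. S = 7/16y^6 - 7/16y^2.
  leading term y^6: no divisor's leading term divides it; move 7/16y^6 to the remainder.
  leading term y^2: no divisor's leading term divides it; move -7/16y^2 to the remainder.
  remainder 7/16y^6 - 7/16y^2 ≠ 0; add g_4 = 7/16y^6 - 7/16y^2 to the basis.

The other S-polynomials (S(f_2,g_3), S(f_1,g_4), S(f_2,g_4), S(g_3,g_4)) all reduce to 0 modulo the current basis, so we have a Gröbner basis.
Inter-reduce: drop elements whose leading term is divisible by another's, tail-reduce, and make monic.
Reduced Gröbner basis: {x - 7/16y^4 + 7/16, y^6 - y^2}.

Buchberger on the second generating set:
h_1 = -2xy^2, LT = xy^2.
h_2 = 8xy^3 + 6xy^2 - 12x + 7y^4 - 8, LT = xy^3.

S(h_1,h_2): lcm = xy^3. S = -3/4xy^2 + 3/2x - 7/8y^4 + 1.
  leading term xy^2: subtract (3/8)·h_1 from -3/4xy^2 + 3/2x - 7/8y^4 + 1 → 3/2x - 7/8y^4 + 1
  leading term x: no divisor's leading term divides it; move 3/2x to the remainder.
  leading term y^4: no divisor's leading term divides it; move -7/8y^4 to the remainder.
  leading term 1: no divisor's leading term divides it; move 1 to the remainder.
  remainder 3/2x - 7/8y^4 + 1 ≠ 0; add k_3 = 3/2x - 7/8y^4 + 1 to the basis.

S(h_1,k_3): lcm = xy^2. S = 7/12y^6 - 2/3y^2.
  leading term y^6: no divisor's leading term divides it; move 7/12y^6 to the remainder.
  leading term y^2: no divisor's leading term divides it; move -2/3y^2 to the remainder.
  remainder 7/12y^6 - 2/3y^2 ≠ 0; add k_4 = 7/12y^6 - 2/3y^2 to the basis.

The other S-polynomials (S(h_2,k_3), S(h_1,k_4), S(h_2,k_4), S(k_3,k_4)) all reduce to 0 modulo the current basis, so we have a Gröbner basis.
Inter-reduce: drop elements whose leading term is divisible by another's, tail-reduce, and make monic.
Reduced Gröbner basis: {x - 7/12y^4 + 2/3, y^6 - 8/7y^2}.

These differ, so the ideals are not equal.

No, the ideals differ.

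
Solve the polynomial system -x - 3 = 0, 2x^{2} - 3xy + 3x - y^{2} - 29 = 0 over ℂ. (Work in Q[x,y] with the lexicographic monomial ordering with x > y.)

{(-3, 4), (-3, 5)}

Compute a lex Gröbner basis by Buchberger's algorithm.
f_1 = -x - 3, LT = x.
f_2 = 2x^{2} - 3xy + 3x - y^{2} - 29, LT = x^{2}.

S(f_1,f_2): lcm = x^{2}. S = \tfrac{3}{2}xy + \tfrac{3}{2}x + \tfrac{1}{2}y^{2} + \tfrac{29}{2}.
  reduce S modulo (f_1, f_2):
  remainder \tfrac{1}{2}y^{2} - \tfrac{9}{2}y + 10 ≠ 0; add h_3 = \tfrac{1}{2}y^{2} - \tfrac{9}{2}y + 10 to the basis.

The other S-polynomials (S(f_1,h_3), S(f_2,h_3)) all reduce to 0 modulo the current basis, so we have a Gröbner basis.
Inter-reduce: drop elements whose leading term is divisible by another's, tail-reduce, and make monic.
Reduced Gröbner basis: {x + 3, y^{2} - 9y + 20}.

Since the basis is lex-ordered, y^{2} - 9y + 20 is univariate in y. Its roots are {4, 5}. Back-substituting each root into the other basis elements fixes the other coordinates.
  y = 4: the earlier basis element becomes x + 3 = 0, giving x = -3 — point (-3, 4).
  y = 5: the earlier basis element becomes x + 3 = 0, giving x = -3 — point (-3, 5).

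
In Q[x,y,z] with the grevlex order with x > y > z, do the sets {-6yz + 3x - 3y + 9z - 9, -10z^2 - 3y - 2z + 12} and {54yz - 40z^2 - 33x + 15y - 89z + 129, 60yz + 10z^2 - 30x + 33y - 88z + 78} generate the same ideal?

No, the ideals differ.

Two ideals are equal iff their reduced Gröbner bases coincide (the reduced basis is unique for a fixed ordering).
Buchberger on the first generating set:
f_1 = -6yz + 3x - 3y + 9z - 9, LT = yz.
f_2 = -10z^2 - 3y - 2z + 12, LT = z^2.

S(f_1,f_2): lcm = yz^2. S = -3/10y^2 - 1/2xz + 3/10yz - 3/2z^2 + 6/5y + 3/2z.
  leading term y^2: no divisor's leading term divides it; move -3/10y^2 to the remainder.
  leading term xz: no divisor's leading term divides it; move -1/2xz to the remainder.
  leading term yz: subtract (-1/20)·f_1 from 3/10yz - 3/2z^2 + 6/5y + 3/2z → -3/2z^2 + 3/20x + 21/20y + 39/20z - 9/20
  leading term z^2: subtract (3/20)·f_2 from -3/2z^2 + 3/20x + 21/20y + 39/20z - 9/20 → 3/20x + 3/2y + 9/4z - 9/4
  leading term x: no divisor's leading term divides it; move 3/20x to the remainder.
  leading term y: no divisor's leading term divides it; move 3/2y to the remainder.
  leading term z: no divisor's leading term divides it; move 9/4z to the remainder.
  leading term 1: no divisor's leading term divides it; move -9/4 to the remainder.
  remainder -3/10y^2 - 1/2xz + 3/20x + 3/2y + 9/4z - 9/4 ≠ 0; add g_3 = -3/10y^2 - 1/2xz + 3/20x + 3/2y + 9/4z - 9/4 to the basis.

The other S-polynomials (S(f_1,g_3), S(f_2,g_3)) all reduce to 0 modulo the current basis, so we have a Gröbner basis.
Inter-reduce: drop elements whose leading term is divisible by another's, tail-reduce, and make monic.
Reduced Gröbner basis: {y^2 + 5/3xz - 1/2x - 5y - 15/2z + 15/2, yz - 1/2x + 1/2y - 3/2z + 3/2, z^2 + 3/10y + 1/5z - 6/5}.

Buchberger on the second generating set:
h_1 = 54yz - 40z^2 - 33x + 15y - 89z + 129, LT = yz.
h_2 = 60yz + 10z^2 - 30x + 33y - 88z + 78, LT = yz.

S(h_1,h_2): lcm = yz. S = -49/54z^2 - 1/9x - 49/180y - 49/270z + 49/45.
  leading term z^2: no divisor's leading term divides it; move -49/54z^2 to the remainder.
  leading term x: no divisor's leading term divides it; move -1/9x to the remainder.
  leading term y: no divisor's leading term divides it; move -49/180y to the remainder.
  leading term z: no divisor's leading term divides it; move -49/270z to the remainder.
  leading term 1: no divisor's leading term divides it; move 49/45 to the remainder.
  remainder -49/54z^2 - 1/9x - 49/180y - 49/270z + 49/45 ≠ 0; add k_3 = -49/54z^2 - 1/9x - 49/180y - 49/270z + 49/45 to the basis.

S(h_1,k_3): lcm = yz^2. S = -20/27z^3 - 6/49xy - 3/10y^2 - 11/18xz + 7/90yz - 89/54z^2 + 6/5y + 43/18z.
  leading term z^3: subtract (40/49z)·k_3 from -20/27z^3 - 6/49xy - 3/10y^2 - 11/18xz + 7/90yz - 89/54z^2 + 6/5y + 43/18z → -6/49xy - 3/10y^2 - 51/98xz + 3/10yz - 3/2z^2 + 6/5y + 3/2z
  leading term xy: no divisor's leading term divides it; move -6/49xy to the remainder.
  leading term y^2: no divisor's leading term divides it; move -3/10y^2 to the remainder.
  leading term xz: no divisor's leading term divides it; move -51/98xz to the remainder.
  leading term yz: subtract (1/180)·h_1 from 3/10yz - 3/2z^2 + 6/5y + 3/2z → -23/18z^2 + 11/60x + 67/60y + 359/180z - 43/60
  leading term z^2: subtract (69/49)·k_3 from -23/18z^2 + 11/60x + 67/60y + 359/180z - 43/60 → 333/980x + 3/2y + 9/4z - 9/4
  leading term x: no divisor's leading term divides it; move 333/980x to the remainder.
  leading term y: no divisor's leading term divides it; move 3/2y to the remainder.
  leading term z: no divisor's leading term divides it; move 9/4z to the remainder.
  leading term 1: no divisor's leading term divides it; move -9/4 to the remainder.
  remainder -6/49xy - 3/10y^2 - 51/98xz + 333/980x + 3/2y + 9/4z - 9/4 ≠ 0; add k_4 = -6/49xy - 3/10y^2 - 51/98xz + 333/980x + 3/2y + 9/4z - 9/4 to the basis.

The other S-polynomials (S(h_2,k_3), S(h_1,k_4), S(h_2,k_4), S(k_3,k_4)) all reduce to 0 modulo the current basis, so we have a Gröbner basis.
Inter-reduce: drop elements whose leading term is divisible by another's, tail-reduce, and make monic.
Reduced Gröbner basis: {xy + 49/20y^2 + 17/4xz - 111/40x - 49/4y - 147/8z + 147/8, yz - 51/98x + 1/2y - 3/2z + 3/2, z^2 + 6/49x + 3/10y + 1/5z - 6/5}.

The bases are distinct; the ideals are different.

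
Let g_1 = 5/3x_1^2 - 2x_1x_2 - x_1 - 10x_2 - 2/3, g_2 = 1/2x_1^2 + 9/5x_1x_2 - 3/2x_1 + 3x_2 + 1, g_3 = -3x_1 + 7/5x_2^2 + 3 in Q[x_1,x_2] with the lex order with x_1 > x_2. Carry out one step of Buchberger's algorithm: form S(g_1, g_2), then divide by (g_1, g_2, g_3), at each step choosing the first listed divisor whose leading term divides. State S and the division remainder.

lcm(LM(g_1), LM(g_2)) = x_1^2.
S = (lcm/LT(g_1))·g_1 − (lcm/LT(g_2))·g_2 = -24/5x_1x_2 + 12/5x_1 - 12x_2 - 12/5.
Reduce S modulo (g_1, g_2, g_3) in that order:
  leading term x_1x_2: subtract (8/5x_2)·g_3 from -24/5x_1x_2 + 12/5x_1 - 12x_2 - 12/5 → 12/5x_1 - 56/25x_2^3 - 84/5x_2 - 12/5
  leading term x_1: subtract (-4/5)·g_3 from 12/5x_1 - 56/25x_2^3 - 84/5x_2 - 12/5 → -56/25x_2^3 + 28/25x_2^2 - 84/5x_2
  leading term x_2^3: no divisor's leading term divides it; move -56/25x_2^3 to the remainder.
  leading term x_2^2: no divisor's leading term divides it; move 28/25x_2^2 to the remainder.
  leading term x_2: no divisor's leading term divides it; move -84/5x_2 to the remainder.
The remainder -56/25x_2^3 + 28/25x_2^2 - 84/5x_2 is nonzero, so it would be added as the next basis element.
An S-polynomial is built so that the two leading terms cancel; whether anything survives reduction is exactly the Gröbner-basis criterion.

S(g_1, g_2) = -24/5x_1x_2 + 12/5x_1 - 12x_2 - 12/5; remainder on division = -56/25x_2^3 + 28/25x_2^2 - 84/5x_2.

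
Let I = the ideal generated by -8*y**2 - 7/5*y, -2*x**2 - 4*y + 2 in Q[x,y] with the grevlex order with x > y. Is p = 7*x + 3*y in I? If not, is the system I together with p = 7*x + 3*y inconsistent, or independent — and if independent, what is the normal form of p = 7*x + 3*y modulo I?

First compute the reduced Gröbner basis of I by Buchberger's algorithm.
f_1 = -8*y**2 - 7/5*y, LT = y**2.
f_2 = -2*x**2 - 4*y + 2, LT = x**2.

The S-polynomials (S(f_1,f_2)) all reduce to 0 modulo the current basis, so we have a Gröbner basis.
Inter-reduce: drop elements whose leading term is divisible by another's, tail-reduce, and make monic.
Reduced Gröbner basis: {x**2 + 2*y - 1, y**2 + 7/40*y}.
Label its elements g_1 = x**2 + 2*y - 1, g_2 = y**2 + 7/40*y.

Reduce p = 7*x + 3*y modulo G:
  leading term x: no divisor's leading term divides it; move 7*x to the remainder.
  leading term y: no divisor's leading term divides it; move 3*y to the remainder.
  normal form = 7*x + 3*y.
The normal form is nonzero, so p ∉ I. Since p minus its normal form lies in I, I + (p) = I + (r) where r = 7*x + 3*y; decide whether this ideal is the whole ring.
Run Buchberger on G together with r (pairs among the g_i already reduce to 0 since G is a Gröbner basis):
g_1 = x**2 + 2*y - 1, LT = x**2.
g_2 = y**2 + 7/40*y, LT = y**2.
r = 7*x + 3*y, LT = x.

S(g_1,r): lcm = x**2. S = -3/7*x*y + 2*y - 1.
  leading term x*y: subtract (-3/49*y)·r from -3/7*x*y + 2*y - 1 → 9/49*y**2 + 2*y - 1
  leading term y**2: subtract (9/49)·g_2 from 9/49*y**2 + 2*y - 1 → 551/280*y - 1
  leading term y: no divisor's leading term divides it; move 551/280*y to the remainder.
  leading term 1: no divisor's leading term divides it; move -1 to the remainder.
  remainder 551/280*y - 1 ≠ 0; add m_4 = 551/280*y - 1 to the basis.

S(g_2,m_4): lcm = y**2. S = 15057/22040*y.
  leading term y: subtract (105399/303601)·m_4 from 15057/22040*y → 105399/303601
  leading term 1: no divisor's leading term divides it; move 105399/303601 to the remainder.
  remainder 105399/303601 ≠ 0; add m_5 = 105399/303601 to the basis.

The other S-polynomials (S(g_1,g_2), S(g_2,r), S(g_1,m_4), S(r,m_4), S(g_1,m_5), S(g_2,m_5), S(r,m_5), S(m_4,m_5)) all reduce to 0 modulo the current basis, so we have a Gröbner basis.
Inter-reduce: drop elements whose leading term is divisible by another's, tail-reduce, and make monic.
Reduced Gröbner basis: {1}.
The reduced Gröbner basis of I + (p) is {1}: the ideal is the whole ring, so the enlarged system has no common solution — adjoining p is inconsistent.

Adjoining 7*x + 3*y makes the ideal the whole ring: the system is inconsistent.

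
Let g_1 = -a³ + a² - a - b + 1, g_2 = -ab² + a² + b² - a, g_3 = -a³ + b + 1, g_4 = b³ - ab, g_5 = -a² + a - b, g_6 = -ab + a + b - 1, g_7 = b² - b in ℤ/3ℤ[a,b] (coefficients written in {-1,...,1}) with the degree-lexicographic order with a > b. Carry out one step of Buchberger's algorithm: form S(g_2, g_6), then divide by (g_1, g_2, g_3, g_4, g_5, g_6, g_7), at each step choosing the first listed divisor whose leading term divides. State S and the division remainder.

lcm(LM(g_2), LM(g_6)) = ab².
S = (lcm/LT(g_2))·g_2 − (lcm/LT(g_6))·g_6 = -a² + ab + a - b.
Reduce S modulo (g_1, g_2, g_3, g_4, g_5, g_6, g_7) in that order:
  leading term a²: subtract (1)·g_5 from -a² + ab + a - b → ab
  leading term ab: subtract (-1)·g_6 from ab → a + b - 1
  leading term a: no divisor's leading term divides it; move a to the remainder.
  leading term b: no divisor's leading term divides it; move b to the remainder.
  leading term 1: no divisor's leading term divides it; move -1 to the remainder.
The remainder a + b - 1 is nonzero, so it would be added as the next basis element.

S(g_2, g_6) = -a² + ab + a - b; remainder on division = a + b - 1.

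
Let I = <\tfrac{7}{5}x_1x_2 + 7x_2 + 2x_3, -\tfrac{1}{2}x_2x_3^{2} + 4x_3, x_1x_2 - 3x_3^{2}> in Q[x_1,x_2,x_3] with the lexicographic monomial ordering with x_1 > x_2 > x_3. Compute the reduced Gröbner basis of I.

f_1 = \tfrac{7}{5}x_1x_2 + 7x_2 + 2x_3, LT = x_1x_2.
f_2 = -\tfrac{1}{2}x_2x_3^{2} + 4x_3, LT = x_2x_3^{2}.
f_3 = x_1x_2 - 3x_3^{2}, LT = x_1x_2.

S(f_1,f_2): lcm = x_1x_2x_3^{2}. S = 8x_1x_3 + 5x_2x_3^{2} + \tfrac{10}{7}x_3^{3}.
  reduce S modulo (f_1, f_2, f_3):
  remainder 8x_1x_3 + \tfrac{10}{7}x_3^{3} + 40x_3 ≠ 0; add g_4 = 8x_1x_3 + \tfrac{10}{7}x_3^{3} + 40x_3 to the basis.

S(f_1,f_3): lcm = x_1x_2. S = 5x_2 + 3x_3^{2} + \tfrac{10}{7}x_3.
  reduce S modulo (f_1, f_2, f_3, g_4):
  remainder 5x_2 + 3x_3^{2} + \tfrac{10}{7}x_3 ≠ 0; add g_5 = 5x_2 + 3x_3^{2} + \tfrac{10}{7}x_3 to the basis.

S(f_2,f_3): lcm = x_1x_2x_3^{2}. S = -8x_1x_3 + 3x_3^{4}.
  reduce S modulo (f_1, f_2, f_3, g_4, g_5):
  remainder 3x_3^{4} + \tfrac{10}{7}x_3^{3} + 40x_3 ≠ 0; add g_6 = 3x_3^{4} + \tfrac{10}{7}x_3^{3} + 40x_3 to the basis.

The other S-polynomials (S(f_1,g_4), S(f_2,g_4), S(f_3,g_4), S(f_1,g_5), S(f_2,g_5), S(f_3,g_5), S(g_4,g_5), S(f_1,g_6), S(f_2,g_6), S(f_3,g_6), S(g_4,g_6), S(g_5,g_6)) all reduce to 0 modulo the current basis, so we have a Gröbner basis.
Inter-reduce: drop elements whose leading term is divisible by another's, tail-reduce, and make monic.

G = {x_1x_3 + \tfrac{5}{28}x_3^{3} + 5x_3, x_2 + \tfrac{3}{5}x_3^{2} + \tfrac{2}{7}x_3, x_3^{4} + \tfrac{10}{21}x_3^{3} + \tfrac{40}{3}x_3}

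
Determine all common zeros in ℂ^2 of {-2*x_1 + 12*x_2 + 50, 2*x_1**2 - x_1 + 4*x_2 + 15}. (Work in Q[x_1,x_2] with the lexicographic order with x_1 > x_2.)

Compute a lex Gröbner basis by Buchberger's algorithm.
f_1 = -2*x_1 + 12*x_2 + 50, LT = x_1.
f_2 = 2*x_1**2 - x_1 + 4*x_2 + 15, LT = x_1**2.

S(f_1,f_2): lcm = x_1**2. S = -6*x_1*x_2 - 49/2*x_1 - 2*x_2 - 15/2.
  leading term x_1*x_2: subtract (3*x_2)·f_1 from -6*x_1*x_2 - 49/2*x_1 - 2*x_2 - 15/2 → -49/2*x_1 - 36*x_2**2 - 152*x_2 - 15/2
  leading term x_1: subtract (49/4)·f_1 from -49/2*x_1 - 36*x_2**2 - 152*x_2 - 15/2 → -36*x_2**2 - 299*x_2 - 620
  leading term x_2**2: no divisor's leading term divides it; move -36*x_2**2 to the remainder.
  leading term x_2: no divisor's leading term divides it; move -299*x_2 to the remainder.
  leading term 1: no divisor's leading term divides it; move -620 to the remainder.
  remainder -36*x_2**2 - 299*x_2 - 620 ≠ 0; add h_3 = -36*x_2**2 - 299*x_2 - 620 to the basis.

The other S-polynomials (S(f_1,h_3), S(f_2,h_3)) all reduce to 0 modulo the current basis, so we have a Gröbner basis.
Inter-reduce: drop elements whose leading term is divisible by another's, tail-reduce, and make monic.
Reduced Gröbner basis: {x_1 - 6*x_2 - 25, x_2**2 + 299/36*x_2 + 155/9}.

A lex Gröbner basis eliminates variables successively. Here x_2**2 + 299/36*x_2 + 155/9 depends only on x_2, with roots {-155/36, -4}; lifting each root through the earlier basis elements recovers the full solutions.
  x_2 = -155/36: the earlier basis element becomes x_1 + 5/6 = 0, giving x_1 = -5/6 — point (-5/6, -155/36).
  x_2 = -4: the earlier basis element becomes x_1 - 1 = 0, giving x_1 = 1 — point (1, -4).
Substituting each solution back into the original system confirms all equations vanish.

{(-5/6, -155/36), (1, -4)}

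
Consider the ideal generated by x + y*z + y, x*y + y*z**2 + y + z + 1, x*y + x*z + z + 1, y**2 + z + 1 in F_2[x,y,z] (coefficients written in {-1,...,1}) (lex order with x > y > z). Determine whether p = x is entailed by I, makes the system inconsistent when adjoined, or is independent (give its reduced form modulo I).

x lies in I (it reduces to 0).

First compute the reduced Gröbner basis of I by Buchberger's algorithm.
f_1 = x + y*z + y, LT = x.
f_2 = x*y + y*z**2 + y + z + 1, LT = x*y.
f_3 = x*y + x*z + z + 1, LT = x*y.
f_4 = y**2 + z + 1, LT = y**2.

S(f_1,f_2): lcm = x*y. S = y**2*z + y**2 + y*z**2 + y + z + 1.
  leading term y**2*z: subtract (z)·f_4 from y**2*z + y**2 + y*z**2 + y + z + 1 → y**2 + y*z**2 + y + z**2 + 1
  leading term y**2: subtract (1)·f_4 from y**2 + y*z**2 + y + z**2 + 1 → y*z**2 + y + z**2 + z
  leading term y*z**2: no divisor's leading term divides it; move y*z**2 to the remainder.
  leading term y: no divisor's leading term divides it; move y to the remainder.
  leading term z**2: no divisor's leading term divides it; move z**2 to the remainder.
  leading term z: no divisor's leading term divides it; move z to the remainder.
  remainder y*z**2 + y + z**2 + z ≠ 0; add h_5 = y*z**2 + y + z**2 + z to the basis.

S(f_1,f_3): lcm = x*y. S = x*z + y**2*z + y**2 + z + 1.
  leading term x*z: subtract (z)·f_1 from x*z + y**2*z + y**2 + z + 1 → y**2*z + y**2 + y*z**2 + y*z + z + 1
  leading term y**2*z: subtract (z)·f_4 from y**2*z + y**2 + y*z**2 + y*z + z + 1 → y**2 + y*z**2 + y*z + z**2 + 1
  leading term y**2: subtract (1)·f_4 from y**2 + y*z**2 + y*z + z**2 + 1 → y*z**2 + y*z + z**2 + z
  leading term y*z**2: subtract (1)·h_5 from y*z**2 + y*z + z**2 + z → y*z + y
  leading term y*z: no divisor's leading term divides it; move y*z to the remainder.
  leading term y: no divisor's leading term divides it; move y to the remainder.
  remainder y*z + y ≠ 0; add h_6 = y*z + y to the basis.

S(f_2,f_4): lcm = x*y**2. S = x*z + x + y**2*z**2 + y**2 + y*z + y.
  leading term x*z: subtract (z)·f_1 from x*z + x + y**2*z**2 + y**2 + y*z + y → x + y**2*z**2 + y**2 + y*z**2 + y
  leading term x: subtract (1)·f_1 from x + y**2*z**2 + y**2 + y*z**2 + y → y**2*z**2 + y**2 + y*z**2 + y*z
  leading term y**2*z**2: subtract (z**2)·f_4 from y**2*z**2 + y**2 + y*z**2 + y*z → y**2 + y*z**2 + y*z + z**3 + z**2
  leading term y**2: subtract (1)·f_4 from y**2 + y*z**2 + y*z + z**3 + z**2 → y*z**2 + y*z + z**3 + z**2 + z + 1
  leading term y*z**2: subtract (1)·h_5 from y*z**2 + y*z + z**3 + z**2 + z + 1 → y*z + y + z**3 + 1
  leading term y*z: subtract (1)·h_6 from y*z + y + z**3 + 1 → z**3 + 1
  leading term z**3: no divisor's leading term divides it; move z**3 to the remainder.
  leading term 1: no divisor's leading term divides it; move 1 to the remainder.
  remainder z**3 + 1 ≠ 0; add h_7 = z**3 + 1 to the basis.

S(f_3,f_4): lcm = x*y**2. S = x*y*z + x*z + x + y*z + y.
  leading term x*y*z: subtract (y*z)·f_1 from x*y*z + x*z + x + y*z + y → x*z + x + y**2*z**2 + y**2*z + y*z + y
  leading term x*z: subtract (z)·f_1 from x*z + x + y**2*z**2 + y**2*z + y*z + y → x + y**2*z**2 + y**2*z + y*z**2 + y
  leading term x: subtract (1)·f_1 from x + y**2*z**2 + y**2*z + y*z**2 + y → y**2*z**2 + y**2*z + y*z**2 + y*z
  leading term y**2*z**2: subtract (z**2)·f_4 from y**2*z**2 + y**2*z + y*z**2 + y*z → y**2*z + y*z**2 + y*z + z**3 + z**2
  leading term y**2*z: subtract (z)·f_4 from y**2*z + y*z**2 + y*z + z**3 + z**2 → y*z**2 + y*z + z**3 + z
  leading term y*z**2: subtract (1)·h_5 from y*z**2 + y*z + z**3 + z → y*z + y + z**3 + z**2
  leading term y*z: subtract (1)·h_6 from y*z + y + z**3 + z**2 → z**3 + z**2
  leading term z**3: subtract (1)·h_7 from z**3 + z**2 → z**2 + 1
  leading term z**2: no divisor's leading term divides it; move z**2 to the remainder.
  leading term 1: no divisor's leading term divides it; move 1 to the remainder.
  remainder z**2 + 1 ≠ 0; add h_8 = z**2 + 1 to the basis.

S(f_2,h_5): lcm = x*y*z**2. S = x*y + x*z**2 + x*z + y*z**4 + y*z**2 + z**3 + z**2.
  leading term x*y: subtract (y)·f_1 from x*y + x*z**2 + x*z + y*z**4 + y*z**2 + z**3 + z**2 → x*z**2 + x*z + y**2*z + y**2 + y*z**4 + y*z**2 + z**3 + z**2
  leading term x*z**2: subtract (z**2)·f_1 from x*z**2 + x*z + y**2*z + y**2 + y*z**4 + y*z**2 + z**3 + z**2 → x*z + y**2*z + y**2 + y*z**4 + y*z**3 + z**3 + z**2
  leading term x*z: subtract (z)·f_1 from x*z + y**2*z + y**2 + y*z**4 + y*z**3 + z**3 + z**2 → y**2*z + y**2 + y*z**4 + y*z**3 + y*z**2 + y*z + z**3 + z**2
  leading term y**2*z: subtract (z)·f_4 from y**2*z + y**2 + y*z**4 + y*z**3 + y*z**2 + y*z + z**3 + z**2 → y**2 + y*z**4 + y*z**3 + y*z**2 + y*z + z**3 + z
  leading term y**2: subtract (1)·f_4 from y**2 + y*z**4 + y*z**3 + y*z**2 + y*z + z**3 + z → y*z**4 + y*z**3 + y*z**2 + y*z + z**3 + 1
  leading term y*z**4: subtract (z**2)·h_5 from y*z**4 + y*z**3 + y*z**2 + y*z + z**3 + 1 → y*z**3 + y*z + z**4 + 1
  leading term y*z**3: subtract (z)·h_5 from y*z**3 + y*z + z**4 + 1 → z**4 + z**3 + z**2 + 1
  leading term z**4: subtract (z)·h_7 from z**4 + z**3 + z**2 + 1 → z**3 + z**2 + z + 1
  leading term z**3: subtract (1)·h_7 from z**3 + z**2 + z + 1 → z**2 + z
  leading term z**2: subtract (1)·h_8 from z**2 + z → z + 1
  leading term z: no divisor's leading term divides it; move z to the remainder.
  leading term 1: no divisor's leading term divides it; move 1 to the remainder.
  remainder z + 1 ≠ 0; add h_9 = z + 1 to the basis.

The other S-polynomials (S(f_1,f_4), S(f_2,f_3), S(f_1,h_5), S(f_3,h_5), S(f_4,h_5), S(f_1,h_6), S(f_2,h_6), S(f_3,h_6), S(f_4,h_6), S(h_5,h_6), S(f_1,h_7), S(f_2,h_7), S(f_3,h_7), S(f_4,h_7), S(h_5,h_7), S(h_6,h_7), S(f_1,h_8), S(f_2,h_8), S(f_3,h_8), S(f_4,h_8), S(h_5,h_8), S(h_6,h_8), S(h_7,h_8), S(f_1,h_9), S(f_2,h_9), S(f_3,h_9), S(f_4,h_9), S(h_5,h_9), S(h_6,h_9), S(h_7,h_9), S(h_8,h_9)) all reduce to 0 modulo the current basis, so we have a Gröbner basis.
Inter-reduce: drop elements whose leading term is divisible by another's, tail-reduce, and make monic.
Reduced Gröbner basis: {x, y**2, z + 1}.
Label its elements g_1 = x, g_2 = y**2, g_3 = z + 1.

Reduce p = x modulo G:
  leading term x: subtract (1)·g_1 from x → 0
  normal form = 0.
Since the normal form is 0, p ∈ I.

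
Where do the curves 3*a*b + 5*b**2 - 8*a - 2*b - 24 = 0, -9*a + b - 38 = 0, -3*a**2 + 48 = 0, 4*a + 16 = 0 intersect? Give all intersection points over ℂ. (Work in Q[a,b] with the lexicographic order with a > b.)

Compute a lex Gröbner basis by Buchberger's algorithm.
f_1 = 3*a*b - 8*a + 5*b**2 - 2*b - 24, LT = a*b.
f_2 = -9*a + b - 38, LT = a.
f_3 = -3*a**2 + 48, LT = a**2.
f_4 = 4*a + 16, LT = a.

S(f_1,f_2): lcm = a*b. S = -8/3*a + 16/9*b**2 - 44/9*b - 8.
  leading term a: subtract (8/27)·f_2 from -8/3*a + 16/9*b**2 - 44/9*b - 8 → 16/9*b**2 - 140/27*b + 88/27
  leading term b**2: no divisor's leading term divides it; move 16/9*b**2 to the remainder.
  leading term b: no divisor's leading term divides it; move -140/27*b to the remainder.
  leading term 1: no divisor's leading term divides it; move 88/27 to the remainder.
  remainder 16/9*b**2 - 140/27*b + 88/27 ≠ 0; add h_5 = 16/9*b**2 - 140/27*b + 88/27 to the basis.

S(f_1,f_3): lcm = a**2*b. S = -8/3*a**2 + 5/3*a*b**2 - 2/3*a*b - 8*a + 16*b.
  leading term a**2: subtract (8/27*a)·f_2 from -8/3*a**2 + 5/3*a*b**2 - 2/3*a*b - 8*a + 16*b → 5/3*a*b**2 - 26/27*a*b + 88/27*a + 16*b
  leading term a*b**2: subtract (5/9*b)·f_1 from 5/3*a*b**2 - 26/27*a*b + 88/27*a + 16*b → 94/27*a*b + 88/27*a - 25/9*b**3 + 10/9*b**2 + 88/3*b
  leading term a*b: subtract (94/81)·f_1 from 94/27*a*b + 88/27*a - 25/9*b**3 + 10/9*b**2 + 88/3*b → 1016/81*a - 25/9*b**3 - 380/81*b**2 + 2564/81*b + 752/27
  leading term a: subtract (-1016/729)·f_2 from 1016/81*a - 25/9*b**3 - 380/81*b**2 + 2564/81*b + 752/27 → -25/9*b**3 - 380/81*b**2 + 24092/729*b - 18304/729
  leading term b**3: subtract (-25/16*b)·h_5 from -25/9*b**3 - 380/81*b**2 + 24092/729*b - 18304/729 → -4145/324*b**2 + 55609/1458*b - 18304/729
  leading term b**2: subtract (-4145/576)·h_5 from -4145/324*b**2 + 55609/1458*b - 18304/729 → 9647/11664*b - 9647/5832
  leading term b: no divisor's leading term divides it; move 9647/11664*b to the remainder.
  leading term 1: no divisor's leading term divides it; move -9647/5832 to the remainder.
  remainder 9647/11664*b - 9647/5832 ≠ 0; add h_6 = 9647/11664*b - 9647/5832 to the basis.

The other S-polynomials (S(f_1,f_4), S(f_2,f_3), S(f_2,f_4), S(f_3,f_4), S(f_1,h_5), S(f_2,h_5), S(f_3,h_5), S(f_4,h_5), S(f_1,h_6), S(f_2,h_6), S(f_3,h_6), S(f_4,h_6), S(h_5,h_6)) all reduce to 0 modulo the current basis, so we have a Gröbner basis.
Inter-reduce: drop elements whose leading term is divisible by another's, tail-reduce, and make monic.
Reduced Gröbner basis: {a + 4, b - 2}.

Elimination: the polynomial b - 2 lies in the elimination ideal for b, so b ∈ {2}. For each such b, the remaining basis elements (now univariate) give the rest of the solution.
  b = 2: the earlier basis element becomes a + 4 = 0, giving a = -4 — point (-4, 2).
Each listed point satisfies every original equation (direct substitution).
A lex Gröbner basis triangularizes the system, enabling back-substitution.

{(-4, 2)}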